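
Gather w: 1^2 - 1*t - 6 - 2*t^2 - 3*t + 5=-2*t^2 - 4*t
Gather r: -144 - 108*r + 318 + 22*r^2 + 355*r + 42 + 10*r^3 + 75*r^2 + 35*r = 10*r^3 + 97*r^2 + 282*r + 216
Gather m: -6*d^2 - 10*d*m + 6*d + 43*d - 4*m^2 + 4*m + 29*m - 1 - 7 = -6*d^2 + 49*d - 4*m^2 + m*(33 - 10*d) - 8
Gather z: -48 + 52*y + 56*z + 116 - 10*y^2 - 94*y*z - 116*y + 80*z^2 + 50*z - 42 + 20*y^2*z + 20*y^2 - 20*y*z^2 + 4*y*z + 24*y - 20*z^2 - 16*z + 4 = 10*y^2 - 40*y + z^2*(60 - 20*y) + z*(20*y^2 - 90*y + 90) + 30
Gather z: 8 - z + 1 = 9 - z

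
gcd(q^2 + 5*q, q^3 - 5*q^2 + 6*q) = q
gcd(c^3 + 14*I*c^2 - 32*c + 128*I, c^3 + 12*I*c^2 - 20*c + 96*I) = c^2 + 6*I*c + 16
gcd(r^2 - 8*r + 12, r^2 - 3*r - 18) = r - 6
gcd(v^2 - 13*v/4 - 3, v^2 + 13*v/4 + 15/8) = v + 3/4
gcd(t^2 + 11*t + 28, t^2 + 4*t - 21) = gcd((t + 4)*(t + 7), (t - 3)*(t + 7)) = t + 7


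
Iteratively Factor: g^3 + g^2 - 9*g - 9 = (g + 3)*(g^2 - 2*g - 3) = (g + 1)*(g + 3)*(g - 3)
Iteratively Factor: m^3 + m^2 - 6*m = (m - 2)*(m^2 + 3*m) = (m - 2)*(m + 3)*(m)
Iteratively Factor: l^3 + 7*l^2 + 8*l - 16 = (l + 4)*(l^2 + 3*l - 4) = (l + 4)^2*(l - 1)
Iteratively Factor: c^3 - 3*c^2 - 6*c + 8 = (c - 4)*(c^2 + c - 2) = (c - 4)*(c + 2)*(c - 1)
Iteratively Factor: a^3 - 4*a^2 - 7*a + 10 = (a - 1)*(a^2 - 3*a - 10) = (a - 1)*(a + 2)*(a - 5)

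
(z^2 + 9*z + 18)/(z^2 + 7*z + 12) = (z + 6)/(z + 4)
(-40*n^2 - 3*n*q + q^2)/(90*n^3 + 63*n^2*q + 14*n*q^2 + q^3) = (-8*n + q)/(18*n^2 + 9*n*q + q^2)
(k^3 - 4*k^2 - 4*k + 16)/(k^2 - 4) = k - 4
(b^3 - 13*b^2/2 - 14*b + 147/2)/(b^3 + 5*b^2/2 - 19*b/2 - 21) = (b - 7)/(b + 2)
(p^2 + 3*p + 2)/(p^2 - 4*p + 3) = (p^2 + 3*p + 2)/(p^2 - 4*p + 3)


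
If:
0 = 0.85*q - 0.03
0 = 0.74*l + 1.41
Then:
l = -1.91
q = 0.04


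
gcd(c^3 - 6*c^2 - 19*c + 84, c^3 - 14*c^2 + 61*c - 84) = c^2 - 10*c + 21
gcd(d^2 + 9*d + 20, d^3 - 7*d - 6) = 1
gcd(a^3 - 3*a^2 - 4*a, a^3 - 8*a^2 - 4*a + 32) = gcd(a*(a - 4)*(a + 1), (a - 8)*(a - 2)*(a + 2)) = 1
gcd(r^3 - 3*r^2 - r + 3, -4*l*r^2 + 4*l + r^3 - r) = r^2 - 1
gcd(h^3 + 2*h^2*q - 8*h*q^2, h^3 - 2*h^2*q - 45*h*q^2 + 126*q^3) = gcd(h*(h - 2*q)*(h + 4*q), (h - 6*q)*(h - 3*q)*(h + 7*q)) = 1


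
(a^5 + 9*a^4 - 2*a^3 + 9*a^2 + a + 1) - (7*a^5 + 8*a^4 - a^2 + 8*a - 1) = -6*a^5 + a^4 - 2*a^3 + 10*a^2 - 7*a + 2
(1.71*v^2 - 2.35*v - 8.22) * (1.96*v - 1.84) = 3.3516*v^3 - 7.7524*v^2 - 11.7872*v + 15.1248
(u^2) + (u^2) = 2*u^2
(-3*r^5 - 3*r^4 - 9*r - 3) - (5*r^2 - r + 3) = -3*r^5 - 3*r^4 - 5*r^2 - 8*r - 6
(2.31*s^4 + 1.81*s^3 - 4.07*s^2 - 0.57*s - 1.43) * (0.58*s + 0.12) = 1.3398*s^5 + 1.327*s^4 - 2.1434*s^3 - 0.819*s^2 - 0.8978*s - 0.1716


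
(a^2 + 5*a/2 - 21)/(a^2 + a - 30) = (a - 7/2)/(a - 5)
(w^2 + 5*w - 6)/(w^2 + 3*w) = (w^2 + 5*w - 6)/(w*(w + 3))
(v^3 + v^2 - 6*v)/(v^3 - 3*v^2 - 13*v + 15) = v*(v - 2)/(v^2 - 6*v + 5)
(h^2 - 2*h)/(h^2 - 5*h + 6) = h/(h - 3)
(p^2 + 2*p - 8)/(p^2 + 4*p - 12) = (p + 4)/(p + 6)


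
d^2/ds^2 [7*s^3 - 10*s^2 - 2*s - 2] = 42*s - 20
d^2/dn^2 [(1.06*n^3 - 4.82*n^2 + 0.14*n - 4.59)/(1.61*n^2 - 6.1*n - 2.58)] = (-8.5265128291212e-14*n^4 - 6.25739599999997*n^3 - 91.4206499999999*n^2 + 316.294236*n - 448.29402)/(4.173281*n^6 - 47.43543*n^5 + 159.661446*n^4 - 74.95192*n^3 - 255.854988*n^2 - 121.81212*n - 17.173512)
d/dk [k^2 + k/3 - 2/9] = 2*k + 1/3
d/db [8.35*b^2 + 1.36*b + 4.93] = 16.7*b + 1.36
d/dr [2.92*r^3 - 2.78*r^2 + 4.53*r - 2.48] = 8.76*r^2 - 5.56*r + 4.53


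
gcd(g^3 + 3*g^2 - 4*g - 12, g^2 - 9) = g + 3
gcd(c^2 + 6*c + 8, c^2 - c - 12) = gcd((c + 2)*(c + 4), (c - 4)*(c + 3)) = 1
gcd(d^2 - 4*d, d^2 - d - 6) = 1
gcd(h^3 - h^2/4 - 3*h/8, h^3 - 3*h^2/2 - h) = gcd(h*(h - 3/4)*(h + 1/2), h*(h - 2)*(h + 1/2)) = h^2 + h/2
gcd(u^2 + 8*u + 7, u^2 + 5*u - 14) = u + 7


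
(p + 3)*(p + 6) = p^2 + 9*p + 18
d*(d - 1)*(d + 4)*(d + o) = d^4 + d^3*o + 3*d^3 + 3*d^2*o - 4*d^2 - 4*d*o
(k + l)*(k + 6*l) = k^2 + 7*k*l + 6*l^2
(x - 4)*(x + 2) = x^2 - 2*x - 8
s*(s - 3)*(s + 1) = s^3 - 2*s^2 - 3*s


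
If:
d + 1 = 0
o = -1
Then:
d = -1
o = -1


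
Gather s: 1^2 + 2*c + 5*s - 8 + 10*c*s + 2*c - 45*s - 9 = 4*c + s*(10*c - 40) - 16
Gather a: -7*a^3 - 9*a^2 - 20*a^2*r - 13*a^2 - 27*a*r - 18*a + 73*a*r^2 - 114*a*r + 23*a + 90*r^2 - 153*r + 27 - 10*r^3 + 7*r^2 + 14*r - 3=-7*a^3 + a^2*(-20*r - 22) + a*(73*r^2 - 141*r + 5) - 10*r^3 + 97*r^2 - 139*r + 24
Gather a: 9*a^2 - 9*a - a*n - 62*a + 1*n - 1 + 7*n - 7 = 9*a^2 + a*(-n - 71) + 8*n - 8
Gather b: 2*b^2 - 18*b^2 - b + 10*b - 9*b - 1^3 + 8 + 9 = 16 - 16*b^2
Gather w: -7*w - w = -8*w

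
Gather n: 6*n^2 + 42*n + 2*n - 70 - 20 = 6*n^2 + 44*n - 90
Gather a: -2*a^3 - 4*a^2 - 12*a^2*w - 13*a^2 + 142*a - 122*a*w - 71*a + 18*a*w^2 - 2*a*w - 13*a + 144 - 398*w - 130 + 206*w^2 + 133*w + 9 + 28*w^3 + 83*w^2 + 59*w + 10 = -2*a^3 + a^2*(-12*w - 17) + a*(18*w^2 - 124*w + 58) + 28*w^3 + 289*w^2 - 206*w + 33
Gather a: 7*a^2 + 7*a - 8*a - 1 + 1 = 7*a^2 - a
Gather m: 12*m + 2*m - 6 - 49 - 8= 14*m - 63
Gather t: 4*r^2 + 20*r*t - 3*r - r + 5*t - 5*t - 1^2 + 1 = 4*r^2 + 20*r*t - 4*r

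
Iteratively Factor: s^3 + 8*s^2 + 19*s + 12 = (s + 1)*(s^2 + 7*s + 12) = (s + 1)*(s + 4)*(s + 3)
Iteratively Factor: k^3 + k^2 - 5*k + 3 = (k - 1)*(k^2 + 2*k - 3) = (k - 1)^2*(k + 3)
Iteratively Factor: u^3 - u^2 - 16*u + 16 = (u + 4)*(u^2 - 5*u + 4) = (u - 4)*(u + 4)*(u - 1)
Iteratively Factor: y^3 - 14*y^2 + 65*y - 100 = (y - 5)*(y^2 - 9*y + 20) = (y - 5)^2*(y - 4)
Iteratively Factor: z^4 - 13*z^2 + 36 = (z - 3)*(z^3 + 3*z^2 - 4*z - 12) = (z - 3)*(z - 2)*(z^2 + 5*z + 6) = (z - 3)*(z - 2)*(z + 2)*(z + 3)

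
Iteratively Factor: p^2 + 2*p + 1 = (p + 1)*(p + 1)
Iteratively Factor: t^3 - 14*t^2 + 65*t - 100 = (t - 5)*(t^2 - 9*t + 20) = (t - 5)*(t - 4)*(t - 5)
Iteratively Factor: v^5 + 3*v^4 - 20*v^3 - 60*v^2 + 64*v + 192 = (v + 3)*(v^4 - 20*v^2 + 64) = (v - 4)*(v + 3)*(v^3 + 4*v^2 - 4*v - 16) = (v - 4)*(v + 3)*(v + 4)*(v^2 - 4) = (v - 4)*(v - 2)*(v + 3)*(v + 4)*(v + 2)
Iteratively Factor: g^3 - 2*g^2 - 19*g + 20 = (g - 5)*(g^2 + 3*g - 4) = (g - 5)*(g - 1)*(g + 4)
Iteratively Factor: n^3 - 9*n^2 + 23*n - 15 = (n - 5)*(n^2 - 4*n + 3) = (n - 5)*(n - 1)*(n - 3)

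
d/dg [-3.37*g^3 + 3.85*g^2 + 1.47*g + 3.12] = -10.11*g^2 + 7.7*g + 1.47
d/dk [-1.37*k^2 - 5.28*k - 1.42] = -2.74*k - 5.28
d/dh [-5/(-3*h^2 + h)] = 5*(1 - 6*h)/(h^2*(3*h - 1)^2)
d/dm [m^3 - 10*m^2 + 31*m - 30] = 3*m^2 - 20*m + 31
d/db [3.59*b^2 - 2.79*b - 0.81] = 7.18*b - 2.79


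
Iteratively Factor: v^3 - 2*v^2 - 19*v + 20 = (v + 4)*(v^2 - 6*v + 5) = (v - 1)*(v + 4)*(v - 5)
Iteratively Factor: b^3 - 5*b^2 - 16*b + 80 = (b - 5)*(b^2 - 16) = (b - 5)*(b + 4)*(b - 4)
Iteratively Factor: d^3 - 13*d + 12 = (d + 4)*(d^2 - 4*d + 3) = (d - 3)*(d + 4)*(d - 1)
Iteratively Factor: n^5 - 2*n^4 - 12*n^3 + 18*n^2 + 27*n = (n - 3)*(n^4 + n^3 - 9*n^2 - 9*n) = (n - 3)*(n + 1)*(n^3 - 9*n) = n*(n - 3)*(n + 1)*(n^2 - 9) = n*(n - 3)^2*(n + 1)*(n + 3)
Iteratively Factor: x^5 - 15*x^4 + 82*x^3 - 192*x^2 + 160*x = (x - 5)*(x^4 - 10*x^3 + 32*x^2 - 32*x) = (x - 5)*(x - 2)*(x^3 - 8*x^2 + 16*x) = (x - 5)*(x - 4)*(x - 2)*(x^2 - 4*x) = x*(x - 5)*(x - 4)*(x - 2)*(x - 4)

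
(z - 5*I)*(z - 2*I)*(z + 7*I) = z^3 + 39*z - 70*I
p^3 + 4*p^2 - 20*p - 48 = (p - 4)*(p + 2)*(p + 6)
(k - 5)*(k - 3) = k^2 - 8*k + 15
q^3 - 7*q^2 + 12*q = q*(q - 4)*(q - 3)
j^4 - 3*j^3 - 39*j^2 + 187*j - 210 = (j - 5)*(j - 3)*(j - 2)*(j + 7)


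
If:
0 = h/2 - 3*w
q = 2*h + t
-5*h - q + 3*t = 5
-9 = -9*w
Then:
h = 6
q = 71/2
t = 47/2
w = 1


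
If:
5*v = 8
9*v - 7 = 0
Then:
No Solution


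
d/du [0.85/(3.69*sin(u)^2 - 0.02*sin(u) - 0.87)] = (0.017 - 6.273*sin(u))*cos(u)/(-3.69*sin(u)^2 + 0.02*sin(u) + 0.87)^2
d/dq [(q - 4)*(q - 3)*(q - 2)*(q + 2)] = 4*q^3 - 21*q^2 + 16*q + 28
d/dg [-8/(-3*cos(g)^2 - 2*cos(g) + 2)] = 16*(3*cos(g) + 1)*sin(g)/(3*cos(g)^2 + 2*cos(g) - 2)^2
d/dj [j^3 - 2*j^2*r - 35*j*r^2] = 3*j^2 - 4*j*r - 35*r^2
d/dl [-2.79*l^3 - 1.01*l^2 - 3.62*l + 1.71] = -8.37*l^2 - 2.02*l - 3.62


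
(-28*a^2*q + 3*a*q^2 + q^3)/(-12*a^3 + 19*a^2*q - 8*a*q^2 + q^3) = q*(7*a + q)/(3*a^2 - 4*a*q + q^2)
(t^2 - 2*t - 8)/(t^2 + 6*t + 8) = (t - 4)/(t + 4)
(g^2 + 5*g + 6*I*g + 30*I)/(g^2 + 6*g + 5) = (g + 6*I)/(g + 1)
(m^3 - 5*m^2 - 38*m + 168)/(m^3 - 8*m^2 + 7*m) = (m^2 + 2*m - 24)/(m*(m - 1))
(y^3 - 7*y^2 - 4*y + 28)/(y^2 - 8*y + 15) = (y^3 - 7*y^2 - 4*y + 28)/(y^2 - 8*y + 15)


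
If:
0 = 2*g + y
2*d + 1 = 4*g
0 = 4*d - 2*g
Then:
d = 1/6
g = 1/3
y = -2/3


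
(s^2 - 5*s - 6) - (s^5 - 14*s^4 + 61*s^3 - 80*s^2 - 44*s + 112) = -s^5 + 14*s^4 - 61*s^3 + 81*s^2 + 39*s - 118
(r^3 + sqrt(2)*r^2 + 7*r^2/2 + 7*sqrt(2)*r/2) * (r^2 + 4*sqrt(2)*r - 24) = r^5 + 7*r^4/2 + 5*sqrt(2)*r^4 - 16*r^3 + 35*sqrt(2)*r^3/2 - 56*r^2 - 24*sqrt(2)*r^2 - 84*sqrt(2)*r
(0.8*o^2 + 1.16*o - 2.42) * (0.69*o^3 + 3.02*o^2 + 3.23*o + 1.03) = 0.552*o^5 + 3.2164*o^4 + 4.4174*o^3 - 2.7376*o^2 - 6.6218*o - 2.4926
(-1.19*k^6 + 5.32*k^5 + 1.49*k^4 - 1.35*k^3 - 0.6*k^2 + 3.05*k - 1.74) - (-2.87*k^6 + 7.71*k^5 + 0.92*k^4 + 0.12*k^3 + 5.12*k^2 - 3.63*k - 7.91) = 1.68*k^6 - 2.39*k^5 + 0.57*k^4 - 1.47*k^3 - 5.72*k^2 + 6.68*k + 6.17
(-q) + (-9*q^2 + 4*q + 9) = -9*q^2 + 3*q + 9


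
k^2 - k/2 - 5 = (k - 5/2)*(k + 2)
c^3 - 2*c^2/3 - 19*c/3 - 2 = (c - 3)*(c + 1/3)*(c + 2)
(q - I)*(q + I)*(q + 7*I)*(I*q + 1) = I*q^4 - 6*q^3 + 8*I*q^2 - 6*q + 7*I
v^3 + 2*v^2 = v^2*(v + 2)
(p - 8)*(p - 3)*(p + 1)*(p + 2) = p^4 - 8*p^3 - 7*p^2 + 50*p + 48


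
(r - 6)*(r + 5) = r^2 - r - 30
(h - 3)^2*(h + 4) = h^3 - 2*h^2 - 15*h + 36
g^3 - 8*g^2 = g^2*(g - 8)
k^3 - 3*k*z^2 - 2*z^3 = (k - 2*z)*(k + z)^2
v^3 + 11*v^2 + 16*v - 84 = (v - 2)*(v + 6)*(v + 7)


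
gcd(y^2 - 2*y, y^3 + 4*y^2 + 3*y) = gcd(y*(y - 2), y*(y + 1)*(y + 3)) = y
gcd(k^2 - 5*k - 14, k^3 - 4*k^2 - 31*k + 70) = k - 7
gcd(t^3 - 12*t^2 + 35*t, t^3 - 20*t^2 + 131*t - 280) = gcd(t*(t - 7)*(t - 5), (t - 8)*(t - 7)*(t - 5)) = t^2 - 12*t + 35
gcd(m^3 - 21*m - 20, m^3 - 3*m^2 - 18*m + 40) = m^2 - m - 20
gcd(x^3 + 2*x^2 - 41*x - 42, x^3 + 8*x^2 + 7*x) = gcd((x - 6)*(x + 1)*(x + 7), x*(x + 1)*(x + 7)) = x^2 + 8*x + 7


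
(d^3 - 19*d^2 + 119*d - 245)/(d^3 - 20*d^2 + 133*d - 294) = (d - 5)/(d - 6)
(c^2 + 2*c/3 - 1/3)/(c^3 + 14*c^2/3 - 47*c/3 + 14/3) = (c + 1)/(c^2 + 5*c - 14)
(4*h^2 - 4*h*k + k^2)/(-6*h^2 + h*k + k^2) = (-2*h + k)/(3*h + k)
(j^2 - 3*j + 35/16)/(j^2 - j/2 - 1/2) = (-16*j^2 + 48*j - 35)/(8*(-2*j^2 + j + 1))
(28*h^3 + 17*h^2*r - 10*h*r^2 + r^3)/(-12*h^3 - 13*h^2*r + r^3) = (-7*h + r)/(3*h + r)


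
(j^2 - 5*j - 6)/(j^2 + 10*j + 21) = (j^2 - 5*j - 6)/(j^2 + 10*j + 21)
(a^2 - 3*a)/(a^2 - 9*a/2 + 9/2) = 2*a/(2*a - 3)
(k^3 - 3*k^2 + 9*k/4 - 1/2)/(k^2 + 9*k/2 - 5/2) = (k^2 - 5*k/2 + 1)/(k + 5)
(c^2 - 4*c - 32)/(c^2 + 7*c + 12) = (c - 8)/(c + 3)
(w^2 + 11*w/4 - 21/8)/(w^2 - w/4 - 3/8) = (2*w + 7)/(2*w + 1)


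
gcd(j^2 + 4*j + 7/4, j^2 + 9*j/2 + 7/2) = j + 7/2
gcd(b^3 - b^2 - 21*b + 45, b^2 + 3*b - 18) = b - 3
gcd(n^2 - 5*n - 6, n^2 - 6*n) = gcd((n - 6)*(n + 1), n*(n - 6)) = n - 6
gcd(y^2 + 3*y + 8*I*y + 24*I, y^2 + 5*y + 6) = y + 3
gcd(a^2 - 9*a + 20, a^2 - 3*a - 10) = a - 5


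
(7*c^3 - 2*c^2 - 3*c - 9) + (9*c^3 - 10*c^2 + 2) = 16*c^3 - 12*c^2 - 3*c - 7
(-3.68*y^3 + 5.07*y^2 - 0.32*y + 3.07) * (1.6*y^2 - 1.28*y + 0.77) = -5.888*y^5 + 12.8224*y^4 - 9.8352*y^3 + 9.2255*y^2 - 4.176*y + 2.3639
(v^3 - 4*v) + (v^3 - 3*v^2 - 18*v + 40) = 2*v^3 - 3*v^2 - 22*v + 40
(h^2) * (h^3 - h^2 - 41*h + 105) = h^5 - h^4 - 41*h^3 + 105*h^2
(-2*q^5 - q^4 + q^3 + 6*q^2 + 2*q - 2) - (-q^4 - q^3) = -2*q^5 + 2*q^3 + 6*q^2 + 2*q - 2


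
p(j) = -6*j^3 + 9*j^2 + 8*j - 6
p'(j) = -18*j^2 + 18*j + 8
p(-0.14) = -6.93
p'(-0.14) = 5.13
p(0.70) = 1.95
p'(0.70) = 11.78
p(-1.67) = 33.68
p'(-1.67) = -72.26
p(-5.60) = 1285.14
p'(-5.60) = -657.28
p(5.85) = -852.41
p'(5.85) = -502.70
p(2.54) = -25.94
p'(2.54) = -62.41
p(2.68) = -35.41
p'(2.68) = -73.04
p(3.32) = -99.80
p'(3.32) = -130.64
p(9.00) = -3579.00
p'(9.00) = -1288.00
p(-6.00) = 1566.00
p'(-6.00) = -748.00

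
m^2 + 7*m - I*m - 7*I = (m + 7)*(m - I)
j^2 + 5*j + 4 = (j + 1)*(j + 4)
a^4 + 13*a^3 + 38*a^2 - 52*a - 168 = (a - 2)*(a + 2)*(a + 6)*(a + 7)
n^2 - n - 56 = (n - 8)*(n + 7)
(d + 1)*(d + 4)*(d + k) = d^3 + d^2*k + 5*d^2 + 5*d*k + 4*d + 4*k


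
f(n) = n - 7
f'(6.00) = 1.00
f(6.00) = -1.00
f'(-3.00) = 1.00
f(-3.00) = -10.00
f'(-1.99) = 1.00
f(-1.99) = -8.99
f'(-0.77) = 1.00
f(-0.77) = -7.77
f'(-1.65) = 1.00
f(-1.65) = -8.65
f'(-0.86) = 1.00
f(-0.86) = -7.86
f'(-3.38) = 1.00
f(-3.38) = -10.38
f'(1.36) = 1.00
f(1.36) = -5.64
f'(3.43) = 1.00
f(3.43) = -3.57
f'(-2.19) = 1.00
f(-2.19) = -9.19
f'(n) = 1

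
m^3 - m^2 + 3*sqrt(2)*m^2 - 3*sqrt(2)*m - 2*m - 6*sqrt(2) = (m - 2)*(m + 1)*(m + 3*sqrt(2))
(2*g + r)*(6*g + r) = 12*g^2 + 8*g*r + r^2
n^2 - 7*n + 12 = (n - 4)*(n - 3)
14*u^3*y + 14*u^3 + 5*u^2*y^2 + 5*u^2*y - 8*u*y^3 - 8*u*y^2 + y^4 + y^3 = (-7*u + y)*(-2*u + y)*(u + y)*(y + 1)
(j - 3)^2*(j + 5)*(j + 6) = j^4 + 5*j^3 - 27*j^2 - 81*j + 270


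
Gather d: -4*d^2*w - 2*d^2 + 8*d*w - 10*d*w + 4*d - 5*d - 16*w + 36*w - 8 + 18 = d^2*(-4*w - 2) + d*(-2*w - 1) + 20*w + 10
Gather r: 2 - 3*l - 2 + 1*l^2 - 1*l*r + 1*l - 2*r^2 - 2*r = l^2 - 2*l - 2*r^2 + r*(-l - 2)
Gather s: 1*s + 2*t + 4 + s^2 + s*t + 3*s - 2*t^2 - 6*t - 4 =s^2 + s*(t + 4) - 2*t^2 - 4*t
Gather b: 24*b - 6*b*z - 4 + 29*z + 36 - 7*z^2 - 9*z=b*(24 - 6*z) - 7*z^2 + 20*z + 32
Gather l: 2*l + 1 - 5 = 2*l - 4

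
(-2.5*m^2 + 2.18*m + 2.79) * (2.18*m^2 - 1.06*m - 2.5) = -5.45*m^4 + 7.4024*m^3 + 10.0214*m^2 - 8.4074*m - 6.975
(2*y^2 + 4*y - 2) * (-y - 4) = -2*y^3 - 12*y^2 - 14*y + 8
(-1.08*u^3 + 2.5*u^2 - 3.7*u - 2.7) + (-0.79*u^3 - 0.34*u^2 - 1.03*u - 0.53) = -1.87*u^3 + 2.16*u^2 - 4.73*u - 3.23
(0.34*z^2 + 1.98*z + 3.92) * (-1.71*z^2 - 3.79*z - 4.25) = -0.5814*z^4 - 4.6744*z^3 - 15.6524*z^2 - 23.2718*z - 16.66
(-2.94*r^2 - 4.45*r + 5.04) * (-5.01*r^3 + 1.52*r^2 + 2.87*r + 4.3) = 14.7294*r^5 + 17.8257*r^4 - 40.4522*r^3 - 17.7527*r^2 - 4.6702*r + 21.672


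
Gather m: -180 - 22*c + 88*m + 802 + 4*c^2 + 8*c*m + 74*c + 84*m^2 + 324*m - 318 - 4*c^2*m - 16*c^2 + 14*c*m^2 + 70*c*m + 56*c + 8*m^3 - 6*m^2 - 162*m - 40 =-12*c^2 + 108*c + 8*m^3 + m^2*(14*c + 78) + m*(-4*c^2 + 78*c + 250) + 264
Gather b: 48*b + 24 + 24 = 48*b + 48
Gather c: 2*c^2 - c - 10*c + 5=2*c^2 - 11*c + 5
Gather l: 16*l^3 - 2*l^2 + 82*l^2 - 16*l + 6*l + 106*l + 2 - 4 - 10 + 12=16*l^3 + 80*l^2 + 96*l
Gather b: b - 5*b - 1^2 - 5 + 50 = 44 - 4*b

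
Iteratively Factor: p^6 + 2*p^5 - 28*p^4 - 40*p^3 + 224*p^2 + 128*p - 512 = (p - 4)*(p^5 + 6*p^4 - 4*p^3 - 56*p^2 + 128) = (p - 4)*(p - 2)*(p^4 + 8*p^3 + 12*p^2 - 32*p - 64) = (p - 4)*(p - 2)*(p + 4)*(p^3 + 4*p^2 - 4*p - 16) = (p - 4)*(p - 2)*(p + 4)^2*(p^2 - 4) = (p - 4)*(p - 2)^2*(p + 4)^2*(p + 2)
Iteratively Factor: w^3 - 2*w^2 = (w - 2)*(w^2) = w*(w - 2)*(w)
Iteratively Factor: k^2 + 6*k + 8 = (k + 2)*(k + 4)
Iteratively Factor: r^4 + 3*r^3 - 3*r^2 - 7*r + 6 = (r - 1)*(r^3 + 4*r^2 + r - 6) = (r - 1)*(r + 3)*(r^2 + r - 2) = (r - 1)*(r + 2)*(r + 3)*(r - 1)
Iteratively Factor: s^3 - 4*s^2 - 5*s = (s - 5)*(s^2 + s) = s*(s - 5)*(s + 1)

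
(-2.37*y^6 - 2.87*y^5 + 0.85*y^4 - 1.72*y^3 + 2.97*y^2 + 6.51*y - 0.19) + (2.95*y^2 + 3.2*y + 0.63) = -2.37*y^6 - 2.87*y^5 + 0.85*y^4 - 1.72*y^3 + 5.92*y^2 + 9.71*y + 0.44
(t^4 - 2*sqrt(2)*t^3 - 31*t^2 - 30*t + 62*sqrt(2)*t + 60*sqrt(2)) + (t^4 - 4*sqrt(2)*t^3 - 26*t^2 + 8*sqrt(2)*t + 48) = 2*t^4 - 6*sqrt(2)*t^3 - 57*t^2 - 30*t + 70*sqrt(2)*t + 48 + 60*sqrt(2)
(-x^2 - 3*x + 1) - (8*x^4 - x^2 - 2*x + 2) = -8*x^4 - x - 1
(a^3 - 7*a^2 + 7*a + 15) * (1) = a^3 - 7*a^2 + 7*a + 15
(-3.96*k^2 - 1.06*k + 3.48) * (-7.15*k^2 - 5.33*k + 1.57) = 28.314*k^4 + 28.6858*k^3 - 25.4494*k^2 - 20.2126*k + 5.4636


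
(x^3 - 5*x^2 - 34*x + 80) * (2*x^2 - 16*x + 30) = 2*x^5 - 26*x^4 + 42*x^3 + 554*x^2 - 2300*x + 2400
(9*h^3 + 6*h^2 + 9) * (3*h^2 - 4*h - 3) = 27*h^5 - 18*h^4 - 51*h^3 + 9*h^2 - 36*h - 27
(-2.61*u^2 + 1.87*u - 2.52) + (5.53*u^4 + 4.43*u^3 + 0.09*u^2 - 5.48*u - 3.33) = 5.53*u^4 + 4.43*u^3 - 2.52*u^2 - 3.61*u - 5.85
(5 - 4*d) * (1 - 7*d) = 28*d^2 - 39*d + 5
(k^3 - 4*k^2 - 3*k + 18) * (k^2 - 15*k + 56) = k^5 - 19*k^4 + 113*k^3 - 161*k^2 - 438*k + 1008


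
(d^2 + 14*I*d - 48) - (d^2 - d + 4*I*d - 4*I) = d + 10*I*d - 48 + 4*I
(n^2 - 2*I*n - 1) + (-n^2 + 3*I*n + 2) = I*n + 1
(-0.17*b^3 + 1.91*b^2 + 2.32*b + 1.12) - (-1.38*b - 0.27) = -0.17*b^3 + 1.91*b^2 + 3.7*b + 1.39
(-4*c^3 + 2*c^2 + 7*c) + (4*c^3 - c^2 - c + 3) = c^2 + 6*c + 3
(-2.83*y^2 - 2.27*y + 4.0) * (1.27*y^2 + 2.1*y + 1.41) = -3.5941*y^4 - 8.8259*y^3 - 3.6773*y^2 + 5.1993*y + 5.64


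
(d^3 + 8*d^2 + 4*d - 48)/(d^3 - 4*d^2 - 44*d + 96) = (d + 4)/(d - 8)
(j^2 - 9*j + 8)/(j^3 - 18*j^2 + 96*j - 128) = (j - 1)/(j^2 - 10*j + 16)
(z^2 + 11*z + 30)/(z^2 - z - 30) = (z + 6)/(z - 6)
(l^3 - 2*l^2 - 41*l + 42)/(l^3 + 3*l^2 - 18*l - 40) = (l^3 - 2*l^2 - 41*l + 42)/(l^3 + 3*l^2 - 18*l - 40)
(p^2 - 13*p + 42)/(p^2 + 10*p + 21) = (p^2 - 13*p + 42)/(p^2 + 10*p + 21)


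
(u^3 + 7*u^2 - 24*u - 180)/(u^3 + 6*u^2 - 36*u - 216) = (u - 5)/(u - 6)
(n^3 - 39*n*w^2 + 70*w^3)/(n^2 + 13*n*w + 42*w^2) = (n^2 - 7*n*w + 10*w^2)/(n + 6*w)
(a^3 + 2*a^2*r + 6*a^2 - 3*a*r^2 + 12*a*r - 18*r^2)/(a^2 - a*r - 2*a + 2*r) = (a^2 + 3*a*r + 6*a + 18*r)/(a - 2)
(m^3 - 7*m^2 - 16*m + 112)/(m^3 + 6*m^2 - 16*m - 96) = (m - 7)/(m + 6)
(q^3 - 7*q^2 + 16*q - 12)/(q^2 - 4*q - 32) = (-q^3 + 7*q^2 - 16*q + 12)/(-q^2 + 4*q + 32)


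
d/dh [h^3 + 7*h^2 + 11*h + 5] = 3*h^2 + 14*h + 11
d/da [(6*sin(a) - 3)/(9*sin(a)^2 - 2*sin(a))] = 6*(-9*cos(a) + 9/tan(a) - cos(a)/sin(a)^2)/(9*sin(a) - 2)^2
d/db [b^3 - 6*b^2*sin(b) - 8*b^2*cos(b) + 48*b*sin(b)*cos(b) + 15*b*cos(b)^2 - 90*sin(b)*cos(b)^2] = 8*b^2*sin(b) - 6*b^2*cos(b) + 3*b^2 - 12*b*sin(b) - 15*b*sin(2*b) - 16*b*cos(b) + 48*b*cos(2*b) + 24*sin(2*b) - 45*cos(b)/2 + 15*cos(2*b)/2 - 135*cos(3*b)/2 + 15/2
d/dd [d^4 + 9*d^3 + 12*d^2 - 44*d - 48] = 4*d^3 + 27*d^2 + 24*d - 44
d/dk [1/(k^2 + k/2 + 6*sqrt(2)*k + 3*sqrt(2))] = 2*(-4*k - 12*sqrt(2) - 1)/(2*k^2 + k + 12*sqrt(2)*k + 6*sqrt(2))^2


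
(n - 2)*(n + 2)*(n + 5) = n^3 + 5*n^2 - 4*n - 20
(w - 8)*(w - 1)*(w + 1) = w^3 - 8*w^2 - w + 8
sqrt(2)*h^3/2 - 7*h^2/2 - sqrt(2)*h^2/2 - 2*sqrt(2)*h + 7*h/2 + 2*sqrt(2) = (h - 1)*(h - 4*sqrt(2))*(sqrt(2)*h/2 + 1/2)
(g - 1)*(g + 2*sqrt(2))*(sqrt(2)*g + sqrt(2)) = sqrt(2)*g^3 + 4*g^2 - sqrt(2)*g - 4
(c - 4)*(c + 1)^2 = c^3 - 2*c^2 - 7*c - 4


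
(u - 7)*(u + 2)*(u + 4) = u^3 - u^2 - 34*u - 56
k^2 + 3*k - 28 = (k - 4)*(k + 7)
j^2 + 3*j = j*(j + 3)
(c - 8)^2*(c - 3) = c^3 - 19*c^2 + 112*c - 192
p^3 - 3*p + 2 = (p - 1)^2*(p + 2)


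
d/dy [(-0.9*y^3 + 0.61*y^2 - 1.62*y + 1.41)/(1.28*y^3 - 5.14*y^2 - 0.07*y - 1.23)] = (-4.44089209850063e-16*y^5 + 3.8452*y^4 + 4.2732*y^3 - 10.4629*y^2 + 12.9942*y + 2.0913)/(1.6384*y^6 - 13.1584*y^5 + 26.2404*y^4 - 2.4292*y^3 + 12.6493*y^2 + 0.1722*y + 1.5129)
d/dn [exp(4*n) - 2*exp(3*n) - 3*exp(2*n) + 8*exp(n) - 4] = (4*exp(3*n) - 6*exp(2*n) - 6*exp(n) + 8)*exp(n)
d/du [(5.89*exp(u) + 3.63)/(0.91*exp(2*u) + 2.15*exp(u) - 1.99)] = (-(1.82*exp(u) + 2.15)*(5.89*exp(u) + 3.63) + 5.3599*exp(2*u) + 12.6635*exp(u) - 11.7211)*exp(u)/(0.91*exp(2*u) + 2.15*exp(u) - 1.99)^2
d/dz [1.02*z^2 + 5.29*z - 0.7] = 2.04*z + 5.29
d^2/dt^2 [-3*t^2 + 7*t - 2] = -6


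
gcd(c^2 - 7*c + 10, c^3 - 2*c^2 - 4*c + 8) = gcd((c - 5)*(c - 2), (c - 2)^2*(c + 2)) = c - 2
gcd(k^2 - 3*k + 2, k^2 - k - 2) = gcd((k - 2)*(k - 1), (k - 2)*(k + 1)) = k - 2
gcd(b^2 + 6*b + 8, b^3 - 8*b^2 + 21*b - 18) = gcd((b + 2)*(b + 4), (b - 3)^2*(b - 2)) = 1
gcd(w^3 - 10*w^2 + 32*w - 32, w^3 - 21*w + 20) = w - 4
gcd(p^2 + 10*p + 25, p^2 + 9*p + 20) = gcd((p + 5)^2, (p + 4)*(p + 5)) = p + 5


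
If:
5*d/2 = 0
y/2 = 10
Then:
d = 0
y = 20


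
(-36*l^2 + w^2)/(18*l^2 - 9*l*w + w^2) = (6*l + w)/(-3*l + w)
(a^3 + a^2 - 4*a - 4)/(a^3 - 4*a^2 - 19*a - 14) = (a - 2)/(a - 7)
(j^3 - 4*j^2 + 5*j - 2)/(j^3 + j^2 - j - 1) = (j^2 - 3*j + 2)/(j^2 + 2*j + 1)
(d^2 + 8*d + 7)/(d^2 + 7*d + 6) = (d + 7)/(d + 6)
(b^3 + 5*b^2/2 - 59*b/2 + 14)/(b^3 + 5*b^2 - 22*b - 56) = (b - 1/2)/(b + 2)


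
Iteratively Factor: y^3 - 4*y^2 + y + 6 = (y - 3)*(y^2 - y - 2) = (y - 3)*(y - 2)*(y + 1)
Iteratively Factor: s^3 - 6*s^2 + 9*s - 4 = (s - 1)*(s^2 - 5*s + 4) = (s - 1)^2*(s - 4)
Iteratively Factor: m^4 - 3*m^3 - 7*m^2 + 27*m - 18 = (m - 1)*(m^3 - 2*m^2 - 9*m + 18) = (m - 3)*(m - 1)*(m^2 + m - 6) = (m - 3)*(m - 1)*(m + 3)*(m - 2)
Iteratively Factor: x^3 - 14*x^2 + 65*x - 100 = (x - 5)*(x^2 - 9*x + 20) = (x - 5)*(x - 4)*(x - 5)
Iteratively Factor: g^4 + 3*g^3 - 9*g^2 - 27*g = (g + 3)*(g^3 - 9*g) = g*(g + 3)*(g^2 - 9) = g*(g - 3)*(g + 3)*(g + 3)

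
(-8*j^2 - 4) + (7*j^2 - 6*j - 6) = -j^2 - 6*j - 10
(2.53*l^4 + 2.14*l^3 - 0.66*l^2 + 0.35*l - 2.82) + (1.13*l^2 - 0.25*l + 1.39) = 2.53*l^4 + 2.14*l^3 + 0.47*l^2 + 0.1*l - 1.43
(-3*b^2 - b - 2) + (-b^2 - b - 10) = -4*b^2 - 2*b - 12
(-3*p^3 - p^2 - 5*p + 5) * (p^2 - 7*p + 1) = -3*p^5 + 20*p^4 - p^3 + 39*p^2 - 40*p + 5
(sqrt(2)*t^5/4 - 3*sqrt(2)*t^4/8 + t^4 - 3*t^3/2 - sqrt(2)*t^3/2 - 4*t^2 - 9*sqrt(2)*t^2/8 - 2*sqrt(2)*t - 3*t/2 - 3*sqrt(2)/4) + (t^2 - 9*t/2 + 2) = sqrt(2)*t^5/4 - 3*sqrt(2)*t^4/8 + t^4 - 3*t^3/2 - sqrt(2)*t^3/2 - 3*t^2 - 9*sqrt(2)*t^2/8 - 6*t - 2*sqrt(2)*t - 3*sqrt(2)/4 + 2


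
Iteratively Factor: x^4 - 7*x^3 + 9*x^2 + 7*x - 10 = (x - 1)*(x^3 - 6*x^2 + 3*x + 10) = (x - 1)*(x + 1)*(x^2 - 7*x + 10) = (x - 2)*(x - 1)*(x + 1)*(x - 5)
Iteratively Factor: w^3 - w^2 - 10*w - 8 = (w + 2)*(w^2 - 3*w - 4) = (w + 1)*(w + 2)*(w - 4)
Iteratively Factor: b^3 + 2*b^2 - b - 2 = (b + 1)*(b^2 + b - 2) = (b - 1)*(b + 1)*(b + 2)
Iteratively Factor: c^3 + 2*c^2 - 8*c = (c - 2)*(c^2 + 4*c) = c*(c - 2)*(c + 4)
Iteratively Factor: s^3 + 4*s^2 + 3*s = (s + 3)*(s^2 + s) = (s + 1)*(s + 3)*(s)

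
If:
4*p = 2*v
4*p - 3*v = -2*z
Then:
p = z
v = 2*z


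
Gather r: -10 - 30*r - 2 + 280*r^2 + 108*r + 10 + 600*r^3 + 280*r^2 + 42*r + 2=600*r^3 + 560*r^2 + 120*r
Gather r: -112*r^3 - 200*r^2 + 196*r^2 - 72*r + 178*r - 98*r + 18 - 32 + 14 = -112*r^3 - 4*r^2 + 8*r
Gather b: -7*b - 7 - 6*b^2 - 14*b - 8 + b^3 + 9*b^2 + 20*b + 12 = b^3 + 3*b^2 - b - 3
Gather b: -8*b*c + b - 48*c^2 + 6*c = b*(1 - 8*c) - 48*c^2 + 6*c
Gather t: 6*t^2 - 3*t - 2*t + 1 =6*t^2 - 5*t + 1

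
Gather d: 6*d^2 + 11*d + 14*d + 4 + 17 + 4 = 6*d^2 + 25*d + 25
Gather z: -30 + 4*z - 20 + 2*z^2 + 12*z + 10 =2*z^2 + 16*z - 40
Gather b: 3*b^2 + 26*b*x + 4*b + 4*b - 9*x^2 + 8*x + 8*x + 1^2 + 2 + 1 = 3*b^2 + b*(26*x + 8) - 9*x^2 + 16*x + 4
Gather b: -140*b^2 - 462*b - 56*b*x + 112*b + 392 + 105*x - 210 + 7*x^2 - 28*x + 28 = -140*b^2 + b*(-56*x - 350) + 7*x^2 + 77*x + 210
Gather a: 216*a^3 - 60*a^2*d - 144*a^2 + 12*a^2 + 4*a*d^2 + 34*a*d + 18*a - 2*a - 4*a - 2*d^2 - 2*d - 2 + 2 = 216*a^3 + a^2*(-60*d - 132) + a*(4*d^2 + 34*d + 12) - 2*d^2 - 2*d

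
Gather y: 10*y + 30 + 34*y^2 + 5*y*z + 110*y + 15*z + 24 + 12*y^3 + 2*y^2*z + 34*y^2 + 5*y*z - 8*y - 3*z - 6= 12*y^3 + y^2*(2*z + 68) + y*(10*z + 112) + 12*z + 48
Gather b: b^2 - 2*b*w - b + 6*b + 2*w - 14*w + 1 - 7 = b^2 + b*(5 - 2*w) - 12*w - 6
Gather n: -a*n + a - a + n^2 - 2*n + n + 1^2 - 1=n^2 + n*(-a - 1)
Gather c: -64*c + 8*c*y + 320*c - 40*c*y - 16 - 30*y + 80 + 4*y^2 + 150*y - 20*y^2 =c*(256 - 32*y) - 16*y^2 + 120*y + 64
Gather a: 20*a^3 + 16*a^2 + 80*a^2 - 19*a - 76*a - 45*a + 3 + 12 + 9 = 20*a^3 + 96*a^2 - 140*a + 24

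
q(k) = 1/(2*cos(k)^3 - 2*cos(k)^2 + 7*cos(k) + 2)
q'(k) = (6*sin(k)*cos(k)^2 - 4*sin(k)*cos(k) + 7*sin(k))/(2*cos(k)^3 - 2*cos(k)^2 + 7*cos(k) + 2)^2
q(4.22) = -0.51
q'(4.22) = -2.33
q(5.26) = 0.19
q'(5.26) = -0.19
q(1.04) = 0.19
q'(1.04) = 0.20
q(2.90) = -0.12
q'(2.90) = 0.05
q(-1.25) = 0.25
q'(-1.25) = -0.36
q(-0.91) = 0.17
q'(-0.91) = -0.15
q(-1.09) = 0.20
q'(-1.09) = -0.23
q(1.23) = 0.24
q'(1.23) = 0.34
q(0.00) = 0.11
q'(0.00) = 0.00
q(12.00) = 0.13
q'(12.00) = -0.07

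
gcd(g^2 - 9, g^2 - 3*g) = g - 3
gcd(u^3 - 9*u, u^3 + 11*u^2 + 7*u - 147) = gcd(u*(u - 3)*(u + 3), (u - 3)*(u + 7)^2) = u - 3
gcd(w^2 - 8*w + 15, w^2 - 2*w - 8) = 1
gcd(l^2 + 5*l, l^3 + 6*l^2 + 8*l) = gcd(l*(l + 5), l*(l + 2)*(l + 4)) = l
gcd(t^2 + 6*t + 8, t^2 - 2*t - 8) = t + 2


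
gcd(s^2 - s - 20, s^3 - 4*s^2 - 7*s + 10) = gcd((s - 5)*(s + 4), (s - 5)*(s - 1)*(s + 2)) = s - 5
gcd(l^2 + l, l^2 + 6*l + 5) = l + 1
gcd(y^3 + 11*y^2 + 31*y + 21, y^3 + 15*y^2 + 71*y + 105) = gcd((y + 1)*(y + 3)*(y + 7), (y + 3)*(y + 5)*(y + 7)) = y^2 + 10*y + 21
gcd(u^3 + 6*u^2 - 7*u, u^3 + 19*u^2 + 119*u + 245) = u + 7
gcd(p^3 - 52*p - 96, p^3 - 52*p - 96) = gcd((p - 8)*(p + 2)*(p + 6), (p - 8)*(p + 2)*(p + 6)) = p^3 - 52*p - 96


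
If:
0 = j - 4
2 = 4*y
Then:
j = 4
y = 1/2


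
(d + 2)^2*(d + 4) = d^3 + 8*d^2 + 20*d + 16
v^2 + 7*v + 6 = (v + 1)*(v + 6)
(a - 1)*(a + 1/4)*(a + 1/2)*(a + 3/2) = a^4 + 5*a^3/4 - a^2 - 17*a/16 - 3/16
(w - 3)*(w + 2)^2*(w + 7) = w^4 + 8*w^3 - w^2 - 68*w - 84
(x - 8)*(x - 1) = x^2 - 9*x + 8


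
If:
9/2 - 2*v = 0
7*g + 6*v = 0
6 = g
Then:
No Solution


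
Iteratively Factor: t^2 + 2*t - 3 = (t + 3)*(t - 1)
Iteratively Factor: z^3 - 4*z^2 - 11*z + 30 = (z - 5)*(z^2 + z - 6) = (z - 5)*(z - 2)*(z + 3)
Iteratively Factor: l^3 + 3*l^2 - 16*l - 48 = (l - 4)*(l^2 + 7*l + 12) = (l - 4)*(l + 3)*(l + 4)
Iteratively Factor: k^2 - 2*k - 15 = (k + 3)*(k - 5)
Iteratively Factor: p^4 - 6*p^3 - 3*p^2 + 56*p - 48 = (p - 4)*(p^3 - 2*p^2 - 11*p + 12) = (p - 4)*(p - 1)*(p^2 - p - 12) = (p - 4)*(p - 1)*(p + 3)*(p - 4)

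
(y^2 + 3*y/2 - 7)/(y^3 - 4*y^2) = (y^2 + 3*y/2 - 7)/(y^2*(y - 4))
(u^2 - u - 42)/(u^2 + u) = (u^2 - u - 42)/(u*(u + 1))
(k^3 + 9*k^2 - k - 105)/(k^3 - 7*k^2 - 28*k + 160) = (k^2 + 4*k - 21)/(k^2 - 12*k + 32)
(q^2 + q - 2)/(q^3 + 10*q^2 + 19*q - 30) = (q + 2)/(q^2 + 11*q + 30)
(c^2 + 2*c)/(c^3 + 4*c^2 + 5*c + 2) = c/(c^2 + 2*c + 1)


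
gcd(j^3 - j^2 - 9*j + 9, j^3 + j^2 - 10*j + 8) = j - 1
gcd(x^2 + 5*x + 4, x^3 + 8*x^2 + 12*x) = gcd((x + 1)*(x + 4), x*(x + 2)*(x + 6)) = 1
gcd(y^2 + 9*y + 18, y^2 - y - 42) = y + 6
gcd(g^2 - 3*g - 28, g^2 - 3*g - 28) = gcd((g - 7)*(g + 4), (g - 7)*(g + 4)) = g^2 - 3*g - 28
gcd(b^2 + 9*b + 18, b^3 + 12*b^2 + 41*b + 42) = b + 3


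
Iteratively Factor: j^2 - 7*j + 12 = (j - 4)*(j - 3)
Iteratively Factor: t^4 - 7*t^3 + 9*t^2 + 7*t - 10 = (t - 2)*(t^3 - 5*t^2 - t + 5) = (t - 5)*(t - 2)*(t^2 - 1) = (t - 5)*(t - 2)*(t + 1)*(t - 1)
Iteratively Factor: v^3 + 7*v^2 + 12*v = (v + 3)*(v^2 + 4*v) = (v + 3)*(v + 4)*(v)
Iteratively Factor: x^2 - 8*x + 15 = (x - 5)*(x - 3)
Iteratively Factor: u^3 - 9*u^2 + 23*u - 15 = (u - 1)*(u^2 - 8*u + 15) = (u - 5)*(u - 1)*(u - 3)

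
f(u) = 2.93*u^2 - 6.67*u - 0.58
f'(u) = 5.86*u - 6.67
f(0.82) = -4.08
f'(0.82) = -1.86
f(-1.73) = 19.73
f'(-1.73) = -16.81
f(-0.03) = -0.38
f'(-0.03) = -6.85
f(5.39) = 48.59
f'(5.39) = 24.92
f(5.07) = 40.92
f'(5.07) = 23.04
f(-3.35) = 54.65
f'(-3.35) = -26.30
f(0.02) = -0.71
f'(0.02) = -6.55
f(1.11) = -4.37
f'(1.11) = -0.17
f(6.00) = 64.88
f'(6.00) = 28.49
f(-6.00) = 144.92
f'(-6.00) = -41.83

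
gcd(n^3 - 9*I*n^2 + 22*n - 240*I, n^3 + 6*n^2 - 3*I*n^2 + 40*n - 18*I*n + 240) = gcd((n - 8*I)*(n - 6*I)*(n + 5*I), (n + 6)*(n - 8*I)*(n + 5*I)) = n^2 - 3*I*n + 40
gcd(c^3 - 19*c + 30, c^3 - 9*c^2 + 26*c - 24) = c^2 - 5*c + 6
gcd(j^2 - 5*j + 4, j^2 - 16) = j - 4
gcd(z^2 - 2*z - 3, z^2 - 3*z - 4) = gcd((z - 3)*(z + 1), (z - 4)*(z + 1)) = z + 1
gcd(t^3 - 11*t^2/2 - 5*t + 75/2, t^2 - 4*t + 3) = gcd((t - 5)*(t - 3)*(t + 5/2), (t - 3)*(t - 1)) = t - 3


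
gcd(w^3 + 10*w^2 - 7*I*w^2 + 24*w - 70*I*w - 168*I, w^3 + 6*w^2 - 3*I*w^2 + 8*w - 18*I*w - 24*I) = w + 4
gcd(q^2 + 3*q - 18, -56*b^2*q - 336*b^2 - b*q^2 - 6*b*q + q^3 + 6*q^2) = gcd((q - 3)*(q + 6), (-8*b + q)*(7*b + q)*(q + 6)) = q + 6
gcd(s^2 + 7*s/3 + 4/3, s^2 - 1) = s + 1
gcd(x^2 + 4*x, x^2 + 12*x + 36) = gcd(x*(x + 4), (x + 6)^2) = 1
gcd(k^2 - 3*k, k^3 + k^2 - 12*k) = k^2 - 3*k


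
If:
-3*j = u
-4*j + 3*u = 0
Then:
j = 0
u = 0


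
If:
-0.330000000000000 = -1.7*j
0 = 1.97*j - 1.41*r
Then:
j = 0.19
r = 0.27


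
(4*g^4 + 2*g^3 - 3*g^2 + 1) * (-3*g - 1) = -12*g^5 - 10*g^4 + 7*g^3 + 3*g^2 - 3*g - 1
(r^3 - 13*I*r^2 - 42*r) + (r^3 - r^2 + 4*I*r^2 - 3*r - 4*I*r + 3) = 2*r^3 - r^2 - 9*I*r^2 - 45*r - 4*I*r + 3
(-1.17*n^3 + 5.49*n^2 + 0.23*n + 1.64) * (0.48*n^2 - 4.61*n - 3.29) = -0.5616*n^5 + 8.0289*n^4 - 21.3492*n^3 - 18.3352*n^2 - 8.3171*n - 5.3956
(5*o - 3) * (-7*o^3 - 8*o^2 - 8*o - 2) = -35*o^4 - 19*o^3 - 16*o^2 + 14*o + 6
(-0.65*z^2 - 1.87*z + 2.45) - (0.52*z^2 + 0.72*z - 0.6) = -1.17*z^2 - 2.59*z + 3.05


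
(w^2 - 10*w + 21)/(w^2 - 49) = (w - 3)/(w + 7)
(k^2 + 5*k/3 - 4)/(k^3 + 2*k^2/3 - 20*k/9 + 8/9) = 3*(3*k^2 + 5*k - 12)/(9*k^3 + 6*k^2 - 20*k + 8)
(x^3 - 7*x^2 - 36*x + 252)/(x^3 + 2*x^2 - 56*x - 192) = (x^2 - 13*x + 42)/(x^2 - 4*x - 32)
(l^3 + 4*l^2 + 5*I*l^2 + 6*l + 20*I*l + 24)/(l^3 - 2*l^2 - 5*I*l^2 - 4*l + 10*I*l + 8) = (l^2 + l*(4 + 6*I) + 24*I)/(l^2 + l*(-2 - 4*I) + 8*I)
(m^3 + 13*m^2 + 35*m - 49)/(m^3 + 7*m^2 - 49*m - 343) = (m - 1)/(m - 7)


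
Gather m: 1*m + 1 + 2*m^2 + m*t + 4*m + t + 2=2*m^2 + m*(t + 5) + t + 3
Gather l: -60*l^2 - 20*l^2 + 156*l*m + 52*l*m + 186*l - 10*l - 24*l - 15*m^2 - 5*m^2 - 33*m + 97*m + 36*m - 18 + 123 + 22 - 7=-80*l^2 + l*(208*m + 152) - 20*m^2 + 100*m + 120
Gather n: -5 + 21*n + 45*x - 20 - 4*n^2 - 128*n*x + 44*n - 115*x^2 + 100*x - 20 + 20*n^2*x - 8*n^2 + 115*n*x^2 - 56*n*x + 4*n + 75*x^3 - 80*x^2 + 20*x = n^2*(20*x - 12) + n*(115*x^2 - 184*x + 69) + 75*x^3 - 195*x^2 + 165*x - 45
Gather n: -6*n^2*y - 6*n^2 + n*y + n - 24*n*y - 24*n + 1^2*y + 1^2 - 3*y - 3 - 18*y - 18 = n^2*(-6*y - 6) + n*(-23*y - 23) - 20*y - 20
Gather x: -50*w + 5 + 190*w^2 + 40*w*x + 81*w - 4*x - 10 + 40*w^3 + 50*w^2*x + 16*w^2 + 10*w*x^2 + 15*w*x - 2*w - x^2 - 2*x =40*w^3 + 206*w^2 + 29*w + x^2*(10*w - 1) + x*(50*w^2 + 55*w - 6) - 5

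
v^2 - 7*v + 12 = (v - 4)*(v - 3)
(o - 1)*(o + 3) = o^2 + 2*o - 3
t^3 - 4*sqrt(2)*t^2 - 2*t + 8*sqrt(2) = (t - 4*sqrt(2))*(t - sqrt(2))*(t + sqrt(2))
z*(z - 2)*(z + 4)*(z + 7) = z^4 + 9*z^3 + 6*z^2 - 56*z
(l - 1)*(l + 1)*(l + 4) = l^3 + 4*l^2 - l - 4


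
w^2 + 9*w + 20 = (w + 4)*(w + 5)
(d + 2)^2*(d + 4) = d^3 + 8*d^2 + 20*d + 16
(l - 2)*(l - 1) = l^2 - 3*l + 2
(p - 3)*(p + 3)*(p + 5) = p^3 + 5*p^2 - 9*p - 45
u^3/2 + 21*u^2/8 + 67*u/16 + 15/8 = (u/2 + 1)*(u + 3/4)*(u + 5/2)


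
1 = 1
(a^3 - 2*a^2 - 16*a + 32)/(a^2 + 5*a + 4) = (a^2 - 6*a + 8)/(a + 1)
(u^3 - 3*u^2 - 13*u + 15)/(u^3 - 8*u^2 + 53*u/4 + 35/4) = 4*(u^2 + 2*u - 3)/(4*u^2 - 12*u - 7)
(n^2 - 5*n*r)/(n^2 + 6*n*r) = (n - 5*r)/(n + 6*r)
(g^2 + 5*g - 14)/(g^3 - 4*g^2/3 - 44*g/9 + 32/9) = 9*(g^2 + 5*g - 14)/(9*g^3 - 12*g^2 - 44*g + 32)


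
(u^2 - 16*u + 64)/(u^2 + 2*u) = (u^2 - 16*u + 64)/(u*(u + 2))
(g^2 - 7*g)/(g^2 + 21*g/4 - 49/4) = 4*g*(g - 7)/(4*g^2 + 21*g - 49)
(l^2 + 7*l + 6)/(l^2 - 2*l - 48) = (l + 1)/(l - 8)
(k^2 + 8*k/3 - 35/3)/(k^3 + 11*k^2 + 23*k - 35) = (k - 7/3)/(k^2 + 6*k - 7)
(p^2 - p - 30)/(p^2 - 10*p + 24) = (p + 5)/(p - 4)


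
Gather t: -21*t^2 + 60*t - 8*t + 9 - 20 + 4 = -21*t^2 + 52*t - 7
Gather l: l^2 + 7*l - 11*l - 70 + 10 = l^2 - 4*l - 60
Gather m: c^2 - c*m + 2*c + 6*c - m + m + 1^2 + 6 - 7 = c^2 - c*m + 8*c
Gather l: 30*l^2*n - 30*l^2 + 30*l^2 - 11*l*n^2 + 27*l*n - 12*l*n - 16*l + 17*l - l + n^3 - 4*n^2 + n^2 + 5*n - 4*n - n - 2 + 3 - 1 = 30*l^2*n + l*(-11*n^2 + 15*n) + n^3 - 3*n^2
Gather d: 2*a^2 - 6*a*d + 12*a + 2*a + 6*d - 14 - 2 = 2*a^2 + 14*a + d*(6 - 6*a) - 16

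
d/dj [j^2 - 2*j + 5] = 2*j - 2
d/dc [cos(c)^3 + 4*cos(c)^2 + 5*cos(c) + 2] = (3*sin(c)^2 - 8*cos(c) - 8)*sin(c)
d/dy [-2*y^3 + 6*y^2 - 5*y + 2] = -6*y^2 + 12*y - 5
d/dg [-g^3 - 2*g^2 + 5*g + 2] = -3*g^2 - 4*g + 5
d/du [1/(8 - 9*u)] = 9/(9*u - 8)^2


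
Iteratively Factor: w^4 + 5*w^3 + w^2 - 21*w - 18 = (w + 3)*(w^3 + 2*w^2 - 5*w - 6) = (w + 1)*(w + 3)*(w^2 + w - 6) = (w - 2)*(w + 1)*(w + 3)*(w + 3)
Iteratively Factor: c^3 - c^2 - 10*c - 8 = (c + 1)*(c^2 - 2*c - 8) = (c - 4)*(c + 1)*(c + 2)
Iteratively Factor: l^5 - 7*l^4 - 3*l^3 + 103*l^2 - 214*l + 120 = (l - 1)*(l^4 - 6*l^3 - 9*l^2 + 94*l - 120) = (l - 5)*(l - 1)*(l^3 - l^2 - 14*l + 24) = (l - 5)*(l - 1)*(l + 4)*(l^2 - 5*l + 6) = (l - 5)*(l - 3)*(l - 1)*(l + 4)*(l - 2)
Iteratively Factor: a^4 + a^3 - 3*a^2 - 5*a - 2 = (a - 2)*(a^3 + 3*a^2 + 3*a + 1) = (a - 2)*(a + 1)*(a^2 + 2*a + 1) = (a - 2)*(a + 1)^2*(a + 1)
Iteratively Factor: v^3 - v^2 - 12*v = (v + 3)*(v^2 - 4*v) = (v - 4)*(v + 3)*(v)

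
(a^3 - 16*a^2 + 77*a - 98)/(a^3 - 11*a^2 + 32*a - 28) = (a - 7)/(a - 2)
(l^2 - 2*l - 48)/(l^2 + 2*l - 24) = (l - 8)/(l - 4)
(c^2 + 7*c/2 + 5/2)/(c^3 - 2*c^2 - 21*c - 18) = (c + 5/2)/(c^2 - 3*c - 18)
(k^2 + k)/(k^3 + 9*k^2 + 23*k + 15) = k/(k^2 + 8*k + 15)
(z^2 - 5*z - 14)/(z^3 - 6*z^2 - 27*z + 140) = (z + 2)/(z^2 + z - 20)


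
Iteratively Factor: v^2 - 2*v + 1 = (v - 1)*(v - 1)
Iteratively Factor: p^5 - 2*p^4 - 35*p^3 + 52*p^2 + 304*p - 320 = (p - 5)*(p^4 + 3*p^3 - 20*p^2 - 48*p + 64) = (p - 5)*(p - 4)*(p^3 + 7*p^2 + 8*p - 16) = (p - 5)*(p - 4)*(p + 4)*(p^2 + 3*p - 4) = (p - 5)*(p - 4)*(p - 1)*(p + 4)*(p + 4)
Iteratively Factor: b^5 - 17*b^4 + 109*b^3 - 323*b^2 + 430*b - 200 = (b - 1)*(b^4 - 16*b^3 + 93*b^2 - 230*b + 200) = (b - 2)*(b - 1)*(b^3 - 14*b^2 + 65*b - 100) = (b - 4)*(b - 2)*(b - 1)*(b^2 - 10*b + 25) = (b - 5)*(b - 4)*(b - 2)*(b - 1)*(b - 5)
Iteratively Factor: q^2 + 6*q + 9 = (q + 3)*(q + 3)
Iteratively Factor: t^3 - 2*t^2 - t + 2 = (t - 1)*(t^2 - t - 2) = (t - 2)*(t - 1)*(t + 1)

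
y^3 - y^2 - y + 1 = (y - 1)^2*(y + 1)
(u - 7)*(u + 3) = u^2 - 4*u - 21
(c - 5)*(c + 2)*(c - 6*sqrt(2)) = c^3 - 6*sqrt(2)*c^2 - 3*c^2 - 10*c + 18*sqrt(2)*c + 60*sqrt(2)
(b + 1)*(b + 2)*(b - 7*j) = b^3 - 7*b^2*j + 3*b^2 - 21*b*j + 2*b - 14*j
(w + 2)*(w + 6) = w^2 + 8*w + 12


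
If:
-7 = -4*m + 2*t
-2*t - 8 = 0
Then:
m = -1/4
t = -4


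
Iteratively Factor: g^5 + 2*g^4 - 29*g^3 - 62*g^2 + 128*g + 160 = (g - 2)*(g^4 + 4*g^3 - 21*g^2 - 104*g - 80) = (g - 2)*(g + 1)*(g^3 + 3*g^2 - 24*g - 80) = (g - 5)*(g - 2)*(g + 1)*(g^2 + 8*g + 16) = (g - 5)*(g - 2)*(g + 1)*(g + 4)*(g + 4)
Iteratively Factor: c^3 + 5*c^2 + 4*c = (c + 1)*(c^2 + 4*c) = (c + 1)*(c + 4)*(c)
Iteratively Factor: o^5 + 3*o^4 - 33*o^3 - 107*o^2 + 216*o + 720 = (o - 5)*(o^4 + 8*o^3 + 7*o^2 - 72*o - 144) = (o - 5)*(o - 3)*(o^3 + 11*o^2 + 40*o + 48) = (o - 5)*(o - 3)*(o + 3)*(o^2 + 8*o + 16) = (o - 5)*(o - 3)*(o + 3)*(o + 4)*(o + 4)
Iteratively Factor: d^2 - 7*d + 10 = (d - 2)*(d - 5)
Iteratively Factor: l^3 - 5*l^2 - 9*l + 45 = (l + 3)*(l^2 - 8*l + 15) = (l - 5)*(l + 3)*(l - 3)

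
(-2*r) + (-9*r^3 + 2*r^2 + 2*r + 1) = -9*r^3 + 2*r^2 + 1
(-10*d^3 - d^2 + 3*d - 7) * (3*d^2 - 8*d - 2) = -30*d^5 + 77*d^4 + 37*d^3 - 43*d^2 + 50*d + 14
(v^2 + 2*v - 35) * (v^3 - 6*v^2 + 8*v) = v^5 - 4*v^4 - 39*v^3 + 226*v^2 - 280*v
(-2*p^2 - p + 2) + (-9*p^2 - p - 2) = -11*p^2 - 2*p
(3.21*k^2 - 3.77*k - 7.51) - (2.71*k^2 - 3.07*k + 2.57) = 0.5*k^2 - 0.7*k - 10.08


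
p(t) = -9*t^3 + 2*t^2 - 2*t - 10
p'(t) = -27*t^2 + 4*t - 2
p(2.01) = -79.03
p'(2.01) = -103.04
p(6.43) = -2332.80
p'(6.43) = -1092.59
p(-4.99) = 1168.04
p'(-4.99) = -694.26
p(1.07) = -20.88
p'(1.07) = -28.63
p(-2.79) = 206.61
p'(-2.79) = -223.33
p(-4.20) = 700.47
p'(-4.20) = -495.08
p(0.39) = -11.01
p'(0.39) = -4.55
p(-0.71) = -4.35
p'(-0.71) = -18.45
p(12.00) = -15298.00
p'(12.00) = -3842.00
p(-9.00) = 6731.00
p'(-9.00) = -2225.00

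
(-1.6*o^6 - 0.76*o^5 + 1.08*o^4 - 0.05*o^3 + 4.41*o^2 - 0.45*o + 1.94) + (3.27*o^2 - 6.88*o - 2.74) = -1.6*o^6 - 0.76*o^5 + 1.08*o^4 - 0.05*o^3 + 7.68*o^2 - 7.33*o - 0.8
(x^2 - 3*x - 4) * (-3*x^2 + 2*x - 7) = -3*x^4 + 11*x^3 - x^2 + 13*x + 28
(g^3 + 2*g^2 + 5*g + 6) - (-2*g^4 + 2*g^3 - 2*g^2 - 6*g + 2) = 2*g^4 - g^3 + 4*g^2 + 11*g + 4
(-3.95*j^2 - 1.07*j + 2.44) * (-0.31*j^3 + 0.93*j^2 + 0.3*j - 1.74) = 1.2245*j^5 - 3.3418*j^4 - 2.9365*j^3 + 8.8212*j^2 + 2.5938*j - 4.2456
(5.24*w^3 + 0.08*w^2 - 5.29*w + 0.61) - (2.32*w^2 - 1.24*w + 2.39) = 5.24*w^3 - 2.24*w^2 - 4.05*w - 1.78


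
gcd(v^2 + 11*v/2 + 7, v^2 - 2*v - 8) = v + 2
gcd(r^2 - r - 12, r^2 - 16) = r - 4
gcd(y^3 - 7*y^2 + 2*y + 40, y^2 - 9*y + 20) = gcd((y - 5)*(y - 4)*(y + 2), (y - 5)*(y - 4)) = y^2 - 9*y + 20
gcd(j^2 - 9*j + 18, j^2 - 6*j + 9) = j - 3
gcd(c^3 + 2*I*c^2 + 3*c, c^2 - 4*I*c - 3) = c - I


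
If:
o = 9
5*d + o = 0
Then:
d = -9/5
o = 9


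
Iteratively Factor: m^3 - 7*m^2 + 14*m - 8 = (m - 1)*(m^2 - 6*m + 8) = (m - 4)*(m - 1)*(m - 2)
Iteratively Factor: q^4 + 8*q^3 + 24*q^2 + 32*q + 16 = (q + 2)*(q^3 + 6*q^2 + 12*q + 8) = (q + 2)^2*(q^2 + 4*q + 4) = (q + 2)^3*(q + 2)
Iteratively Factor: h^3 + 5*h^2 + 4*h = (h + 4)*(h^2 + h) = (h + 1)*(h + 4)*(h)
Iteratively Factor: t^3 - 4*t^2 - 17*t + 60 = (t + 4)*(t^2 - 8*t + 15) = (t - 3)*(t + 4)*(t - 5)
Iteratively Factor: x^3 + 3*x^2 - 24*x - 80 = (x + 4)*(x^2 - x - 20) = (x - 5)*(x + 4)*(x + 4)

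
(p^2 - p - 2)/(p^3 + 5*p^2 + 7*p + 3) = (p - 2)/(p^2 + 4*p + 3)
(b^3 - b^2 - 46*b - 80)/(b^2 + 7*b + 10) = b - 8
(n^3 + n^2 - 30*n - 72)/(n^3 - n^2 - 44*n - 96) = (n - 6)/(n - 8)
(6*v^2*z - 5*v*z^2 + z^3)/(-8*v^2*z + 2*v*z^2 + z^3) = (-3*v + z)/(4*v + z)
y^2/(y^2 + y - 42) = y^2/(y^2 + y - 42)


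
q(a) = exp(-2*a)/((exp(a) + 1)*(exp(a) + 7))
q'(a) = -2*exp(-2*a)/((exp(a) + 1)*(exp(a) + 7)) - exp(-a)/((exp(a) + 1)*(exp(a) + 7)^2) - exp(-a)/((exp(a) + 1)^2*(exp(a) + 7)) = 2*(-2*exp(2*a) - 12*exp(a) - 7)*exp(-2*a)/(exp(4*a) + 16*exp(3*a) + 78*exp(2*a) + 112*exp(a) + 49)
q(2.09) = 0.00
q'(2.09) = -0.00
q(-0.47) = 0.21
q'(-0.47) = -0.51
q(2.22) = 0.00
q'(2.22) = -0.00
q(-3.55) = 167.62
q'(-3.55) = -340.60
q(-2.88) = 42.58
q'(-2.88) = -87.77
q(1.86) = 0.00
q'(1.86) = -0.00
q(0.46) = 0.02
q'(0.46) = -0.05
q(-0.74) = 0.40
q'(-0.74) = -0.95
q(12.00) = 0.00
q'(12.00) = 0.00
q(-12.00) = 3784133732.22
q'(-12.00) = -7568294036.32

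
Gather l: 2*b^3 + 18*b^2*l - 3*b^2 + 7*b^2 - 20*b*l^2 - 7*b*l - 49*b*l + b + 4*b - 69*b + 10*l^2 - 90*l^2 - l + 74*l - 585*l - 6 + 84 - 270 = 2*b^3 + 4*b^2 - 64*b + l^2*(-20*b - 80) + l*(18*b^2 - 56*b - 512) - 192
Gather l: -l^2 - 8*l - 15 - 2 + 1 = -l^2 - 8*l - 16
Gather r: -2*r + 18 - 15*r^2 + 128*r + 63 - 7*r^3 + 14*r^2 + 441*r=-7*r^3 - r^2 + 567*r + 81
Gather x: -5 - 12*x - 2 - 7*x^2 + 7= -7*x^2 - 12*x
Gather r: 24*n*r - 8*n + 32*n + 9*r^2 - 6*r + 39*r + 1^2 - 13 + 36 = 24*n + 9*r^2 + r*(24*n + 33) + 24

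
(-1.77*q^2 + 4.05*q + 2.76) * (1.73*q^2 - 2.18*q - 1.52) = -3.0621*q^4 + 10.8651*q^3 - 1.3638*q^2 - 12.1728*q - 4.1952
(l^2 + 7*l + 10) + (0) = l^2 + 7*l + 10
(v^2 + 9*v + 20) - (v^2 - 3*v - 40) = 12*v + 60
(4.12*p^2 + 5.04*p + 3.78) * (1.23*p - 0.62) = 5.0676*p^3 + 3.6448*p^2 + 1.5246*p - 2.3436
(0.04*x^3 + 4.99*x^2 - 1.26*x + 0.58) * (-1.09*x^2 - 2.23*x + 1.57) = -0.0436*x^5 - 5.5283*x^4 - 9.6915*x^3 + 10.0119*x^2 - 3.2716*x + 0.9106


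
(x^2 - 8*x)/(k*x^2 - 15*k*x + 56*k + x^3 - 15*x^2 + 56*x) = x/(k*x - 7*k + x^2 - 7*x)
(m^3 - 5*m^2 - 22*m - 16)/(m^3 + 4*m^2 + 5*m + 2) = (m - 8)/(m + 1)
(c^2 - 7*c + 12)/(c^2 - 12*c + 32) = (c - 3)/(c - 8)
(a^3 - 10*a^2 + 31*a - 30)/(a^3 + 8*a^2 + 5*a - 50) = (a^2 - 8*a + 15)/(a^2 + 10*a + 25)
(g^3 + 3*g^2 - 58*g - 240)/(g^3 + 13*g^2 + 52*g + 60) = (g - 8)/(g + 2)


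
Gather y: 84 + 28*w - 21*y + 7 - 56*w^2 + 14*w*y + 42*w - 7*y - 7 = -56*w^2 + 70*w + y*(14*w - 28) + 84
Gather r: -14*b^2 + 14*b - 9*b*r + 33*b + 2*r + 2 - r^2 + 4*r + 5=-14*b^2 + 47*b - r^2 + r*(6 - 9*b) + 7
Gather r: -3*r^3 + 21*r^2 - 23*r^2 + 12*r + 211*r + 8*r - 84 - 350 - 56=-3*r^3 - 2*r^2 + 231*r - 490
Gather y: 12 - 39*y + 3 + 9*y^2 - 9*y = 9*y^2 - 48*y + 15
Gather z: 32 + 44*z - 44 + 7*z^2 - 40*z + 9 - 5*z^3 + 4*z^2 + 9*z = -5*z^3 + 11*z^2 + 13*z - 3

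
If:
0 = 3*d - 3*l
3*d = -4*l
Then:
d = 0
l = 0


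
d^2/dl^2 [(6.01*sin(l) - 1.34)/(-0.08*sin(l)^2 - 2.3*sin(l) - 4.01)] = (0.0384639999999999*sin(l)^5 - 1.140144*sin(l)^4 - 12.384656*sin(l)^3 - 60.747886*sin(l)^2 + 122.047629*sin(l) + 124.177916)/(0.08*sin(l)^2 + 2.3*sin(l) + 4.01)^3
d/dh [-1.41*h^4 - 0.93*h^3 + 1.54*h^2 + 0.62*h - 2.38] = -5.64*h^3 - 2.79*h^2 + 3.08*h + 0.62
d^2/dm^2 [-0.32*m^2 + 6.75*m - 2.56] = -0.640000000000000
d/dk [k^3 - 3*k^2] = 3*k*(k - 2)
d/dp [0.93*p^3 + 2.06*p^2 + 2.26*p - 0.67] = 2.79*p^2 + 4.12*p + 2.26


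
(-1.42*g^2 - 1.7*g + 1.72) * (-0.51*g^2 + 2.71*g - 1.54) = 0.7242*g^4 - 2.9812*g^3 - 3.2974*g^2 + 7.2792*g - 2.6488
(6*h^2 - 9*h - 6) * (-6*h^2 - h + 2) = -36*h^4 + 48*h^3 + 57*h^2 - 12*h - 12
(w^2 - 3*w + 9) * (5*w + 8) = 5*w^3 - 7*w^2 + 21*w + 72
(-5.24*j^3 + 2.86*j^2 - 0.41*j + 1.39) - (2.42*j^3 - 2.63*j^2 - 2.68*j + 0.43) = -7.66*j^3 + 5.49*j^2 + 2.27*j + 0.96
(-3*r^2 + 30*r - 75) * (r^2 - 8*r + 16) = -3*r^4 + 54*r^3 - 363*r^2 + 1080*r - 1200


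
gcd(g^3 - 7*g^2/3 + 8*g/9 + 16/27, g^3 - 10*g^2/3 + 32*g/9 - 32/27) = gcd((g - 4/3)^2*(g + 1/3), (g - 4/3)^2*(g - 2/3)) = g^2 - 8*g/3 + 16/9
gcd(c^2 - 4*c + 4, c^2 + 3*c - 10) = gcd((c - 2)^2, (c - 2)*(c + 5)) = c - 2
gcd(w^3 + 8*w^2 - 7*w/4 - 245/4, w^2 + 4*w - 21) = w + 7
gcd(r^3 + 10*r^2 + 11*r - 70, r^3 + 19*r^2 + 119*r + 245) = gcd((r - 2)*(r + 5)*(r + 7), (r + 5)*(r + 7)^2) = r^2 + 12*r + 35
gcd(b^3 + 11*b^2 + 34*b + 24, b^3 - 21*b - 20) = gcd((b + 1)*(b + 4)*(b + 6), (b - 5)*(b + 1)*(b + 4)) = b^2 + 5*b + 4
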